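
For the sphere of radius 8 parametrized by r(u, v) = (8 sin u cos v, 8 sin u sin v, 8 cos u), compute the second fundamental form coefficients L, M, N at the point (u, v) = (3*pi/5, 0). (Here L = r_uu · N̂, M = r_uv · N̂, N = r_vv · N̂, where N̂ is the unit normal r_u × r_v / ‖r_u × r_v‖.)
L = -8;  M = 0;  N = -5 - sqrt(5)

Compute the unit normal N̂(u, v) = (sin(u)^2*cos(v)/Abs(sin(u)), sin(u)^2*sin(v)/Abs(sin(u)), sin(2*u)/(2*Abs(sin(u)))), and the second partials r_uu, r_uv, r_vv. Take dot products:
  L(u, v) = r_uu · N̂ = -8*sin(u)/Abs(sin(u)),
  M(u, v) = r_uv · N̂ = 0,
  N(u, v) = r_vv · N̂ = -8*sin(u)^3/Abs(sin(u)).
Evaluating at (u, v) = (3*pi/5, 0):
  L = -8, M = 0, N = -5 - sqrt(5).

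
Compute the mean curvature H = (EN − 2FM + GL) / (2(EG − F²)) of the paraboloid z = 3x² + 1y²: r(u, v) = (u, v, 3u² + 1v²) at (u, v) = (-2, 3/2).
H = 25*sqrt(154)/3388

With E = 36*u^2 + 1, F = 12*u*v, G = 4*v^2 + 1, L = 6/sqrt(36*u^2 + 4*v^2 + 1), M = 0, N = 2/sqrt(36*u^2 + 4*v^2 + 1), assemble
  H = (EN − 2FM + GL) / (2(EG − F²)) = 4*(9*u^2 + 3*v^2 + 1)/(36*u^2 + 4*v^2 + 1)^(3/2).
At (u, v) = (-2, 3/2): H = 25*sqrt(154)/3388.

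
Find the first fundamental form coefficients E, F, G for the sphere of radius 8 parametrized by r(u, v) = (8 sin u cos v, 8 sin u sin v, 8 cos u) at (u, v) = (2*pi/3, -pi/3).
E = 64;  F = 0;  G = 48

Partials: r_u = (8*cos(u)*cos(v), 8*sin(v)*cos(u), -8*sin(u)), r_v = (-8*sin(u)*sin(v), 8*sin(u)*cos(v), 0). As functions of (u, v):
  E = r_u · r_u = 64,
  F = r_u · r_v = 0,
  G = r_v · r_v = 64*sin(u)^2.
Evaluating at (u, v) = (2*pi/3, -pi/3): E = 64, F = 0, G = 48.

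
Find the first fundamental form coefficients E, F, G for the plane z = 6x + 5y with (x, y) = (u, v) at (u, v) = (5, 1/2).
E = 37;  F = 30;  G = 26

Partials: r_u = (1, 0, 6), r_v = (0, 1, 5). As functions of (u, v):
  E = r_u · r_u = 37,
  F = r_u · r_v = 30,
  G = r_v · r_v = 26.
Evaluating at (u, v) = (5, 1/2): E = 37, F = 30, G = 26.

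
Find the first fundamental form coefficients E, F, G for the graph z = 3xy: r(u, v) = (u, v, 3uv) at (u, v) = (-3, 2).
E = 37;  F = -54;  G = 82

Partials: r_u = (1, 0, 3*v), r_v = (0, 1, 3*u). As functions of (u, v):
  E = r_u · r_u = 9*v^2 + 1,
  F = r_u · r_v = 9*u*v,
  G = r_v · r_v = 9*u^2 + 1.
Evaluating at (u, v) = (-3, 2): E = 37, F = -54, G = 82.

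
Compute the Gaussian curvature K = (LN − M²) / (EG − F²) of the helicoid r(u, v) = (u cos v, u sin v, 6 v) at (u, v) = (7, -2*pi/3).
K = -36/7225

Coefficients of the first fundamental form: E = 1, F = 0, G = u^2 + 36.
Coefficients of the second fundamental form: L = 0, M = -6/sqrt(u^2 + 36), N = 0.
Assemble K = (LN − M²)/(EG − F²) = -36/(u^2 + 36)^2. At (u, v) = (7, -2*pi/3): K = -36/7225.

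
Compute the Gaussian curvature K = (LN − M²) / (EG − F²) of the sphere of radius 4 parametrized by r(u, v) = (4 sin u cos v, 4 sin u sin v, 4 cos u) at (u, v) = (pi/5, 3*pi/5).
K = 1/16

Coefficients of the first fundamental form: E = 16, F = 0, G = 16*sin(u)^2.
Coefficients of the second fundamental form: L = -4*sin(u)/Abs(sin(u)), M = 0, N = -4*sin(u)^3/Abs(sin(u)).
Assemble K = (LN − M²)/(EG − F²) = 1/16. At (u, v) = (pi/5, 3*pi/5): K = 1/16.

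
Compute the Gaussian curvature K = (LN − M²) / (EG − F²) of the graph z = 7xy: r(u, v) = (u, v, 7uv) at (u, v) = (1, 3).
K = -49/241081

Coefficients of the first fundamental form: E = 49*v^2 + 1, F = 49*u*v, G = 49*u^2 + 1.
Coefficients of the second fundamental form: L = 0, M = 7/sqrt(49*u^2 + 49*v^2 + 1), N = 0.
Assemble K = (LN − M²)/(EG − F²) = -49/(2401*u^4 + 4802*u^2*v^2 + 98*u^2 + 2401*v^4 + 98*v^2 + 1). At (u, v) = (1, 3): K = -49/241081.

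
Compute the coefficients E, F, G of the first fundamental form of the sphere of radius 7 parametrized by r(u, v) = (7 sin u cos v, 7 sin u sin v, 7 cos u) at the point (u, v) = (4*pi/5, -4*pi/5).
E = 49;  F = 0;  G = 245/8 - 49*sqrt(5)/8

Partials: r_u = (7*cos(u)*cos(v), 7*sin(v)*cos(u), -7*sin(u)), r_v = (-7*sin(u)*sin(v), 7*sin(u)*cos(v), 0). As functions of (u, v):
  E = r_u · r_u = 49,
  F = r_u · r_v = 0,
  G = r_v · r_v = 49*sin(u)^2.
Evaluating at (u, v) = (4*pi/5, -4*pi/5): E = 49, F = 0, G = 245/8 - 49*sqrt(5)/8.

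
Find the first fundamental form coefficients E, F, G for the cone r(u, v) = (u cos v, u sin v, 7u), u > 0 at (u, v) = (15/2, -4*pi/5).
E = 50;  F = 0;  G = 225/4

Partials: r_u = (cos(v), sin(v), 7), r_v = (-u*sin(v), u*cos(v), 0). As functions of (u, v):
  E = r_u · r_u = 50,
  F = r_u · r_v = 0,
  G = r_v · r_v = u^2.
Evaluating at (u, v) = (15/2, -4*pi/5): E = 50, F = 0, G = 225/4.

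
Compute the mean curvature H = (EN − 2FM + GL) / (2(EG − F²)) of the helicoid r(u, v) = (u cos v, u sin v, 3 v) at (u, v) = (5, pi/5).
H = 0

With E = 1, F = 0, G = u^2 + 9, L = 0, M = -3/sqrt(u^2 + 9), N = 0, assemble
  H = (EN − 2FM + GL) / (2(EG − F²)) = 0.
At (u, v) = (5, pi/5): H = 0.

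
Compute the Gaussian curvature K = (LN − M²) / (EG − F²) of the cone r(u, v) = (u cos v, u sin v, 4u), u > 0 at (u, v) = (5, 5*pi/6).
K = 0

Coefficients of the first fundamental form: E = 17, F = 0, G = u^2.
Coefficients of the second fundamental form: L = 0, M = 0, N = 4*sqrt(17)*u^2/(17*Abs(u)).
Assemble K = (LN − M²)/(EG − F²) = 0. At (u, v) = (5, 5*pi/6): K = 0.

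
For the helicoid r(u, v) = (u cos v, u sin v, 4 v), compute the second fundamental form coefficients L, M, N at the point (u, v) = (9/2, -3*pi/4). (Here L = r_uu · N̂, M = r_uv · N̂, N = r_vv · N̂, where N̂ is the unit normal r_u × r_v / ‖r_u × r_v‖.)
L = 0;  M = -8*sqrt(145)/145;  N = 0

Compute the unit normal N̂(u, v) = (4*sin(v)/sqrt(u^2 + 16), -4*cos(v)/sqrt(u^2 + 16), u/sqrt(u^2 + 16)), and the second partials r_uu, r_uv, r_vv. Take dot products:
  L(u, v) = r_uu · N̂ = 0,
  M(u, v) = r_uv · N̂ = -4/sqrt(u^2 + 16),
  N(u, v) = r_vv · N̂ = 0.
Evaluating at (u, v) = (9/2, -3*pi/4):
  L = 0, M = -8*sqrt(145)/145, N = 0.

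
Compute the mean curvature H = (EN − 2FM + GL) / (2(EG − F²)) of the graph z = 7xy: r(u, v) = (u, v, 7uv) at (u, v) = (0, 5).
H = 0

With E = 49*v^2 + 1, F = 49*u*v, G = 49*u^2 + 1, L = 0, M = 7/sqrt(49*u^2 + 49*v^2 + 1), N = 0, assemble
  H = (EN − 2FM + GL) / (2(EG − F²)) = -343*u*v/(49*u^2 + 49*v^2 + 1)^(3/2).
At (u, v) = (0, 5): H = 0.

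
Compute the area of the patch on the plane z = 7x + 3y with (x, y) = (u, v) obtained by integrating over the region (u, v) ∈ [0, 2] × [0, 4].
Area = 8*sqrt(59)

Area = ∫∫ √(EG − F²) du dv with √(EG − F²) = sqrt(59). Integrating over [0, 2] × [0, 4] gives 8*sqrt(59).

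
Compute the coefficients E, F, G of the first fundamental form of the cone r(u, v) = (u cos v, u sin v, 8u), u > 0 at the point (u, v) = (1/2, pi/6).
E = 65;  F = 0;  G = 1/4

Partials: r_u = (cos(v), sin(v), 8), r_v = (-u*sin(v), u*cos(v), 0). As functions of (u, v):
  E = r_u · r_u = 65,
  F = r_u · r_v = 0,
  G = r_v · r_v = u^2.
Evaluating at (u, v) = (1/2, pi/6): E = 65, F = 0, G = 1/4.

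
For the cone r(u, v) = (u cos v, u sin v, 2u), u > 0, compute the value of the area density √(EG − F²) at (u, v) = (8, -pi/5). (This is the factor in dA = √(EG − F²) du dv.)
√(EG − F²)|_{(8, -pi/5)} = 8*sqrt(5)

E = 5, F = 0, G = u^2, so EG − F² = 5*u^2. Taking the positive square root: √(EG − F²) = sqrt(5)*Abs(u). At (u, v) = (8, -pi/5): 8*sqrt(5).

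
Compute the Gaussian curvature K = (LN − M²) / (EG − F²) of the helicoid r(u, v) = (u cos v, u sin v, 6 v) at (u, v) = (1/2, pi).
K = -576/21025

Coefficients of the first fundamental form: E = 1, F = 0, G = u^2 + 36.
Coefficients of the second fundamental form: L = 0, M = -6/sqrt(u^2 + 36), N = 0.
Assemble K = (LN − M²)/(EG − F²) = -36/(u^2 + 36)^2. At (u, v) = (1/2, pi): K = -576/21025.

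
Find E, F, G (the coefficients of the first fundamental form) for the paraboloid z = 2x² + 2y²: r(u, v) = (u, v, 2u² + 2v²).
E = 16*u^2 + 1;  F = 16*u*v;  G = 16*v^2 + 1

Compute partials: r_u = (1, 0, 4*u), r_v = (0, 1, 4*v). Then
  E = r_u · r_u = 16*u^2 + 1,
  F = r_u · r_v = 16*u*v,
  G = r_v · r_v = 16*v^2 + 1.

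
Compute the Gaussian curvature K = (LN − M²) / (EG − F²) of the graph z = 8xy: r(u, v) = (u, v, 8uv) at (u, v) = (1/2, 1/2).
K = -64/1089

Coefficients of the first fundamental form: E = 64*v^2 + 1, F = 64*u*v, G = 64*u^2 + 1.
Coefficients of the second fundamental form: L = 0, M = 8/sqrt(64*u^2 + 64*v^2 + 1), N = 0.
Assemble K = (LN − M²)/(EG − F²) = -64/(4096*u^4 + 8192*u^2*v^2 + 128*u^2 + 4096*v^4 + 128*v^2 + 1). At (u, v) = (1/2, 1/2): K = -64/1089.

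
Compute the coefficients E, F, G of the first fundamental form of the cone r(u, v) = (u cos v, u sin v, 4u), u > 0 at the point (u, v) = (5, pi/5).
E = 17;  F = 0;  G = 25

Partials: r_u = (cos(v), sin(v), 4), r_v = (-u*sin(v), u*cos(v), 0). As functions of (u, v):
  E = r_u · r_u = 17,
  F = r_u · r_v = 0,
  G = r_v · r_v = u^2.
Evaluating at (u, v) = (5, pi/5): E = 17, F = 0, G = 25.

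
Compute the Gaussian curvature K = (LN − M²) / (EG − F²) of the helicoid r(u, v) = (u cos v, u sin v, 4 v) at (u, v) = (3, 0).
K = -16/625

Coefficients of the first fundamental form: E = 1, F = 0, G = u^2 + 16.
Coefficients of the second fundamental form: L = 0, M = -4/sqrt(u^2 + 16), N = 0.
Assemble K = (LN − M²)/(EG − F²) = -16/(u^2 + 16)^2. At (u, v) = (3, 0): K = -16/625.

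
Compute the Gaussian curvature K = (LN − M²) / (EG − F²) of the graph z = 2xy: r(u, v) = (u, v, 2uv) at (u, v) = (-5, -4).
K = -4/27225

Coefficients of the first fundamental form: E = 4*v^2 + 1, F = 4*u*v, G = 4*u^2 + 1.
Coefficients of the second fundamental form: L = 0, M = 2/sqrt(4*u^2 + 4*v^2 + 1), N = 0.
Assemble K = (LN − M²)/(EG − F²) = -4/(16*u^4 + 32*u^2*v^2 + 8*u^2 + 16*v^4 + 8*v^2 + 1). At (u, v) = (-5, -4): K = -4/27225.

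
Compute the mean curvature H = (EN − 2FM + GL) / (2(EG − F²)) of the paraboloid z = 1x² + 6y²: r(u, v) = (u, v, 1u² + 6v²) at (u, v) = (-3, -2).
H = 799*sqrt(613)/375769

With E = 4*u^2 + 1, F = 24*u*v, G = 144*v^2 + 1, L = 2/sqrt(4*u^2 + 144*v^2 + 1), M = 0, N = 12/sqrt(4*u^2 + 144*v^2 + 1), assemble
  H = (EN − 2FM + GL) / (2(EG − F²)) = (24*u^2 + 144*v^2 + 7)/(4*u^2 + 144*v^2 + 1)^(3/2).
At (u, v) = (-3, -2): H = 799*sqrt(613)/375769.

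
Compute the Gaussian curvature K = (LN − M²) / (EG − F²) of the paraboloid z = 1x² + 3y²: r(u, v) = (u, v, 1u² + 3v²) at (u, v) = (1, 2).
K = 12/22201

Coefficients of the first fundamental form: E = 4*u^2 + 1, F = 12*u*v, G = 36*v^2 + 1.
Coefficients of the second fundamental form: L = 2/sqrt(4*u^2 + 36*v^2 + 1), M = 0, N = 6/sqrt(4*u^2 + 36*v^2 + 1).
Assemble K = (LN − M²)/(EG − F²) = 12/(16*u^4 + 288*u^2*v^2 + 8*u^2 + 1296*v^4 + 72*v^2 + 1). At (u, v) = (1, 2): K = 12/22201.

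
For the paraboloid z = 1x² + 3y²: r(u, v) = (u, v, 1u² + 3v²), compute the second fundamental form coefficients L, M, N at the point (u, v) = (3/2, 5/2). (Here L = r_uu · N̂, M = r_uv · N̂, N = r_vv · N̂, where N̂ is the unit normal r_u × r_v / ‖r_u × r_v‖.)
L = 2*sqrt(235)/235;  M = 0;  N = 6*sqrt(235)/235

Compute the unit normal N̂(u, v) = (-2*u/sqrt(4*u^2 + 36*v^2 + 1), -6*v/sqrt(4*u^2 + 36*v^2 + 1), 1/sqrt(4*u^2 + 36*v^2 + 1)), and the second partials r_uu, r_uv, r_vv. Take dot products:
  L(u, v) = r_uu · N̂ = 2/sqrt(4*u^2 + 36*v^2 + 1),
  M(u, v) = r_uv · N̂ = 0,
  N(u, v) = r_vv · N̂ = 6/sqrt(4*u^2 + 36*v^2 + 1).
Evaluating at (u, v) = (3/2, 5/2):
  L = 2*sqrt(235)/235, M = 0, N = 6*sqrt(235)/235.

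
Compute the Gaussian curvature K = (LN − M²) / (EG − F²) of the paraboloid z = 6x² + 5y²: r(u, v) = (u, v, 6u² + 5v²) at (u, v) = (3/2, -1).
K = 24/36125

Coefficients of the first fundamental form: E = 144*u^2 + 1, F = 120*u*v, G = 100*v^2 + 1.
Coefficients of the second fundamental form: L = 12/sqrt(144*u^2 + 100*v^2 + 1), M = 0, N = 10/sqrt(144*u^2 + 100*v^2 + 1).
Assemble K = (LN − M²)/(EG − F²) = 120/(20736*u^4 + 28800*u^2*v^2 + 288*u^2 + 10000*v^4 + 200*v^2 + 1). At (u, v) = (3/2, -1): K = 24/36125.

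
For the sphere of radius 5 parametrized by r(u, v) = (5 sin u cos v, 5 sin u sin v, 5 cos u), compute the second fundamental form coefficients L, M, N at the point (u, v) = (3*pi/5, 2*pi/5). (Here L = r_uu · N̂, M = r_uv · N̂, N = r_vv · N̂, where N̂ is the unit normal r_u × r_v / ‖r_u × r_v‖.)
L = -5;  M = 0;  N = -25/8 - 5*sqrt(5)/8

Compute the unit normal N̂(u, v) = (sin(u)^2*cos(v)/Abs(sin(u)), sin(u)^2*sin(v)/Abs(sin(u)), sin(2*u)/(2*Abs(sin(u)))), and the second partials r_uu, r_uv, r_vv. Take dot products:
  L(u, v) = r_uu · N̂ = -5*sin(u)/Abs(sin(u)),
  M(u, v) = r_uv · N̂ = 0,
  N(u, v) = r_vv · N̂ = -5*sin(u)^3/Abs(sin(u)).
Evaluating at (u, v) = (3*pi/5, 2*pi/5):
  L = -5, M = 0, N = -25/8 - 5*sqrt(5)/8.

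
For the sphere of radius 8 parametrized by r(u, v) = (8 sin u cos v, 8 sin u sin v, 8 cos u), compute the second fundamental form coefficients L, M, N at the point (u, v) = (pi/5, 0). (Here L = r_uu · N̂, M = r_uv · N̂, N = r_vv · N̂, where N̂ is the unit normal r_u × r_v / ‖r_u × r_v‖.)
L = -8;  M = 0;  N = -5 + sqrt(5)

Compute the unit normal N̂(u, v) = (sin(u)^2*cos(v)/Abs(sin(u)), sin(u)^2*sin(v)/Abs(sin(u)), sin(2*u)/(2*Abs(sin(u)))), and the second partials r_uu, r_uv, r_vv. Take dot products:
  L(u, v) = r_uu · N̂ = -8*sin(u)/Abs(sin(u)),
  M(u, v) = r_uv · N̂ = 0,
  N(u, v) = r_vv · N̂ = -8*sin(u)^3/Abs(sin(u)).
Evaluating at (u, v) = (pi/5, 0):
  L = -8, M = 0, N = -5 + sqrt(5).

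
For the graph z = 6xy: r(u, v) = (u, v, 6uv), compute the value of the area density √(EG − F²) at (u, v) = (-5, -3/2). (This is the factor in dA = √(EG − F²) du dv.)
√(EG − F²)|_{(-5, -3/2)} = sqrt(982)

E = 36*v^2 + 1, F = 36*u*v, G = 36*u^2 + 1, so EG − F² = 36*u^2 + 36*v^2 + 1. Taking the positive square root: √(EG − F²) = sqrt(36*u^2 + 36*v^2 + 1). At (u, v) = (-5, -3/2): sqrt(982).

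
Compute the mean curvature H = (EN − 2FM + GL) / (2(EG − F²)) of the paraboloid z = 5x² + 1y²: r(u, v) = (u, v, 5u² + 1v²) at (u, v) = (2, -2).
H = 54*sqrt(417)/19321

With E = 100*u^2 + 1, F = 20*u*v, G = 4*v^2 + 1, L = 10/sqrt(100*u^2 + 4*v^2 + 1), M = 0, N = 2/sqrt(100*u^2 + 4*v^2 + 1), assemble
  H = (EN − 2FM + GL) / (2(EG − F²)) = 2*(50*u^2 + 10*v^2 + 3)/(100*u^2 + 4*v^2 + 1)^(3/2).
At (u, v) = (2, -2): H = 54*sqrt(417)/19321.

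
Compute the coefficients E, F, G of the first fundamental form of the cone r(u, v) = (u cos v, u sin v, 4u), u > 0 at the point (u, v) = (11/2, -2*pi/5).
E = 17;  F = 0;  G = 121/4

Partials: r_u = (cos(v), sin(v), 4), r_v = (-u*sin(v), u*cos(v), 0). As functions of (u, v):
  E = r_u · r_u = 17,
  F = r_u · r_v = 0,
  G = r_v · r_v = u^2.
Evaluating at (u, v) = (11/2, -2*pi/5): E = 17, F = 0, G = 121/4.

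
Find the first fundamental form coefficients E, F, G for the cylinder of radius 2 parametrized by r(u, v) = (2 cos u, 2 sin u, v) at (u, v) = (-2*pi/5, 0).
E = 4;  F = 0;  G = 1

Partials: r_u = (-2*sin(u), 2*cos(u), 0), r_v = (0, 0, 1). As functions of (u, v):
  E = r_u · r_u = 4,
  F = r_u · r_v = 0,
  G = r_v · r_v = 1.
Evaluating at (u, v) = (-2*pi/5, 0): E = 4, F = 0, G = 1.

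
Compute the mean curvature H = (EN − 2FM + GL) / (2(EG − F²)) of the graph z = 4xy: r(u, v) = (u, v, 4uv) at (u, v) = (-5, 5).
H = 1600*sqrt(89)/213867

With E = 16*v^2 + 1, F = 16*u*v, G = 16*u^2 + 1, L = 0, M = 4/sqrt(16*u^2 + 16*v^2 + 1), N = 0, assemble
  H = (EN − 2FM + GL) / (2(EG − F²)) = -64*u*v/(16*u^2 + 16*v^2 + 1)^(3/2).
At (u, v) = (-5, 5): H = 1600*sqrt(89)/213867.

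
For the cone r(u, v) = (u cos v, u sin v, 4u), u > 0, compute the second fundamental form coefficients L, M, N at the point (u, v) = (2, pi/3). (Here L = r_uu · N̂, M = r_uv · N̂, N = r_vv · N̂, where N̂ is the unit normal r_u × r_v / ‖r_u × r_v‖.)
L = 0;  M = 0;  N = 8*sqrt(17)/17

Compute the unit normal N̂(u, v) = (-4*sqrt(17)*u*cos(v)/(17*Abs(u)), -4*sqrt(17)*u*sin(v)/(17*Abs(u)), sqrt(17)*u/(17*Abs(u))), and the second partials r_uu, r_uv, r_vv. Take dot products:
  L(u, v) = r_uu · N̂ = 0,
  M(u, v) = r_uv · N̂ = 0,
  N(u, v) = r_vv · N̂ = 4*sqrt(17)*u^2/(17*Abs(u)).
Evaluating at (u, v) = (2, pi/3):
  L = 0, M = 0, N = 8*sqrt(17)/17.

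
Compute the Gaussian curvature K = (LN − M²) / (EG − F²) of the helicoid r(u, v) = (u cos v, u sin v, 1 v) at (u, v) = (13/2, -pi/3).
K = -16/29929

Coefficients of the first fundamental form: E = 1, F = 0, G = u^2 + 1.
Coefficients of the second fundamental form: L = 0, M = -1/sqrt(u^2 + 1), N = 0.
Assemble K = (LN − M²)/(EG − F²) = -1/(u^2 + 1)^2. At (u, v) = (13/2, -pi/3): K = -16/29929.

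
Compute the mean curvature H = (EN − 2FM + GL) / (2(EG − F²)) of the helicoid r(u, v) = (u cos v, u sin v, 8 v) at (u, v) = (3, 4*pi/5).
H = 0

With E = 1, F = 0, G = u^2 + 64, L = 0, M = -8/sqrt(u^2 + 64), N = 0, assemble
  H = (EN − 2FM + GL) / (2(EG − F²)) = 0.
At (u, v) = (3, 4*pi/5): H = 0.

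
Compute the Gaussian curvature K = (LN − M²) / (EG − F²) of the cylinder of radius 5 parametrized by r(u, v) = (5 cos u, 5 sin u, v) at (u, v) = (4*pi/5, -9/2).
K = 0

Coefficients of the first fundamental form: E = 25, F = 0, G = 1.
Coefficients of the second fundamental form: L = -5, M = 0, N = 0.
Assemble K = (LN − M²)/(EG − F²) = 0. At (u, v) = (4*pi/5, -9/2): K = 0.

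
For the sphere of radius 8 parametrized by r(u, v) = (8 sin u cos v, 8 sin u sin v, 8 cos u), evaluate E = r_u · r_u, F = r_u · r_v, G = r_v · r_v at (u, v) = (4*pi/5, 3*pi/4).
E = 64;  F = 0;  G = 40 - 8*sqrt(5)

Partials: r_u = (8*cos(u)*cos(v), 8*sin(v)*cos(u), -8*sin(u)), r_v = (-8*sin(u)*sin(v), 8*sin(u)*cos(v), 0). As functions of (u, v):
  E = r_u · r_u = 64,
  F = r_u · r_v = 0,
  G = r_v · r_v = 64*sin(u)^2.
Evaluating at (u, v) = (4*pi/5, 3*pi/4): E = 64, F = 0, G = 40 - 8*sqrt(5).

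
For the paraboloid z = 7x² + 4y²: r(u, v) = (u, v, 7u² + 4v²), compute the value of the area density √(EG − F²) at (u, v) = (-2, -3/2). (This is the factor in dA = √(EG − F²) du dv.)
√(EG − F²)|_{(-2, -3/2)} = sqrt(929)

E = 196*u^2 + 1, F = 112*u*v, G = 64*v^2 + 1, so EG − F² = 196*u^2 + 64*v^2 + 1. Taking the positive square root: √(EG − F²) = sqrt(196*u^2 + 64*v^2 + 1). At (u, v) = (-2, -3/2): sqrt(929).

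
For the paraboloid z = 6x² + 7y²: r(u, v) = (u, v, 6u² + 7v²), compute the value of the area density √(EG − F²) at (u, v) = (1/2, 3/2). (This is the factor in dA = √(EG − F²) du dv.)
√(EG − F²)|_{(1/2, 3/2)} = sqrt(478)

E = 144*u^2 + 1, F = 168*u*v, G = 196*v^2 + 1, so EG − F² = 144*u^2 + 196*v^2 + 1. Taking the positive square root: √(EG − F²) = sqrt(144*u^2 + 196*v^2 + 1). At (u, v) = (1/2, 3/2): sqrt(478).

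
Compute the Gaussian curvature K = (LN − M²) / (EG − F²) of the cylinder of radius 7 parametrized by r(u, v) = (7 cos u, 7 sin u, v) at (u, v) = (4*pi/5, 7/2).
K = 0

Coefficients of the first fundamental form: E = 49, F = 0, G = 1.
Coefficients of the second fundamental form: L = -7, M = 0, N = 0.
Assemble K = (LN − M²)/(EG − F²) = 0. At (u, v) = (4*pi/5, 7/2): K = 0.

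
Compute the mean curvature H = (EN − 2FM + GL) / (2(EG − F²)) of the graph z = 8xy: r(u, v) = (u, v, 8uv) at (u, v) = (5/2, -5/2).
H = 3200*sqrt(89)/213867

With E = 64*v^2 + 1, F = 64*u*v, G = 64*u^2 + 1, L = 0, M = 8/sqrt(64*u^2 + 64*v^2 + 1), N = 0, assemble
  H = (EN − 2FM + GL) / (2(EG − F²)) = -512*u*v/(64*u^2 + 64*v^2 + 1)^(3/2).
At (u, v) = (5/2, -5/2): H = 3200*sqrt(89)/213867.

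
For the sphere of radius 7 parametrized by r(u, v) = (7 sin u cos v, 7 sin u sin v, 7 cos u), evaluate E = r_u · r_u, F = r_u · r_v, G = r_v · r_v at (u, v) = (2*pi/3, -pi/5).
E = 49;  F = 0;  G = 147/4

Partials: r_u = (7*cos(u)*cos(v), 7*sin(v)*cos(u), -7*sin(u)), r_v = (-7*sin(u)*sin(v), 7*sin(u)*cos(v), 0). As functions of (u, v):
  E = r_u · r_u = 49,
  F = r_u · r_v = 0,
  G = r_v · r_v = 49*sin(u)^2.
Evaluating at (u, v) = (2*pi/3, -pi/5): E = 49, F = 0, G = 147/4.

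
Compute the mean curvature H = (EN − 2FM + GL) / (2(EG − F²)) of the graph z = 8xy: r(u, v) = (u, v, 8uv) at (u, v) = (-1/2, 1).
H = 256/729

With E = 64*v^2 + 1, F = 64*u*v, G = 64*u^2 + 1, L = 0, M = 8/sqrt(64*u^2 + 64*v^2 + 1), N = 0, assemble
  H = (EN − 2FM + GL) / (2(EG − F²)) = -512*u*v/(64*u^2 + 64*v^2 + 1)^(3/2).
At (u, v) = (-1/2, 1): H = 256/729.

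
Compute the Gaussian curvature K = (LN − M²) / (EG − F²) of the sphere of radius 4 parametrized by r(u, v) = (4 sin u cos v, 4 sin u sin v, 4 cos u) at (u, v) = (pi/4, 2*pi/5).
K = 1/16

Coefficients of the first fundamental form: E = 16, F = 0, G = 16*sin(u)^2.
Coefficients of the second fundamental form: L = -4*sin(u)/Abs(sin(u)), M = 0, N = -4*sin(u)^3/Abs(sin(u)).
Assemble K = (LN − M²)/(EG − F²) = 1/16. At (u, v) = (pi/4, 2*pi/5): K = 1/16.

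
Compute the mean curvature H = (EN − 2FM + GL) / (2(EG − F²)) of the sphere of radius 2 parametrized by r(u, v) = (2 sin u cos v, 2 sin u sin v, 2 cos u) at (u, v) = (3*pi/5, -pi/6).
H = -1/2

With E = 4, F = 0, G = 4*sin(u)^2, L = -2*sin(u)/Abs(sin(u)), M = 0, N = -2*sin(u)^3/Abs(sin(u)), assemble
  H = (EN − 2FM + GL) / (2(EG − F²)) = -sin(u)/(2*Abs(sin(u))).
At (u, v) = (3*pi/5, -pi/6): H = -1/2.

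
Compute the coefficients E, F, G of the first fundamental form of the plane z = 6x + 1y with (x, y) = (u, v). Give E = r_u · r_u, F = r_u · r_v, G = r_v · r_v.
E = 37;  F = 6;  G = 2

Compute partials: r_u = (1, 0, 6), r_v = (0, 1, 1). Then
  E = r_u · r_u = 37,
  F = r_u · r_v = 6,
  G = r_v · r_v = 2.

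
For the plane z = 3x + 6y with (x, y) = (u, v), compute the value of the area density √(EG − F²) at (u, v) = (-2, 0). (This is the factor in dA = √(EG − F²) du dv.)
√(EG − F²)|_{(-2, 0)} = sqrt(46)

E = 10, F = 18, G = 37, so EG − F² = 46. Taking the positive square root: √(EG − F²) = sqrt(46). At (u, v) = (-2, 0): sqrt(46).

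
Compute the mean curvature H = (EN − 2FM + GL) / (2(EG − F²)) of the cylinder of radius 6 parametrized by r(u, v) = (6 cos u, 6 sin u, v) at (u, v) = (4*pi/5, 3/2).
H = -1/12

With E = 36, F = 0, G = 1, L = -6, M = 0, N = 0, assemble
  H = (EN − 2FM + GL) / (2(EG − F²)) = -1/12.
At (u, v) = (4*pi/5, 3/2): H = -1/12.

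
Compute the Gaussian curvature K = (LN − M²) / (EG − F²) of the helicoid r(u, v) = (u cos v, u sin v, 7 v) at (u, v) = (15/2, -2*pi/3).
K = -784/177241

Coefficients of the first fundamental form: E = 1, F = 0, G = u^2 + 49.
Coefficients of the second fundamental form: L = 0, M = -7/sqrt(u^2 + 49), N = 0.
Assemble K = (LN − M²)/(EG − F²) = -49/(u^2 + 49)^2. At (u, v) = (15/2, -2*pi/3): K = -784/177241.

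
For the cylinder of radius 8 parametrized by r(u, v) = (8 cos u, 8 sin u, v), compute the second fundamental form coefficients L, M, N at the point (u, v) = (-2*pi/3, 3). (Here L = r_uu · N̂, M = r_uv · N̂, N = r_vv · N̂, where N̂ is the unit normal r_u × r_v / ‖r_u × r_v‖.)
L = -8;  M = 0;  N = 0

Compute the unit normal N̂(u, v) = (cos(u), sin(u), 0), and the second partials r_uu, r_uv, r_vv. Take dot products:
  L(u, v) = r_uu · N̂ = -8,
  M(u, v) = r_uv · N̂ = 0,
  N(u, v) = r_vv · N̂ = 0.
Evaluating at (u, v) = (-2*pi/3, 3):
  L = -8, M = 0, N = 0.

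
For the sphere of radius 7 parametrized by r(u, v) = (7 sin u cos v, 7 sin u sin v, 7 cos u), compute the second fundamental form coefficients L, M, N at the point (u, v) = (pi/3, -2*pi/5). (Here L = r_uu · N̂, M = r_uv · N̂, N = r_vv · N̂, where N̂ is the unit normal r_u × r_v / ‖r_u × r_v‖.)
L = -7;  M = 0;  N = -21/4

Compute the unit normal N̂(u, v) = (sin(u)^2*cos(v)/Abs(sin(u)), sin(u)^2*sin(v)/Abs(sin(u)), sin(2*u)/(2*Abs(sin(u)))), and the second partials r_uu, r_uv, r_vv. Take dot products:
  L(u, v) = r_uu · N̂ = -7*sin(u)/Abs(sin(u)),
  M(u, v) = r_uv · N̂ = 0,
  N(u, v) = r_vv · N̂ = -7*sin(u)^3/Abs(sin(u)).
Evaluating at (u, v) = (pi/3, -2*pi/5):
  L = -7, M = 0, N = -21/4.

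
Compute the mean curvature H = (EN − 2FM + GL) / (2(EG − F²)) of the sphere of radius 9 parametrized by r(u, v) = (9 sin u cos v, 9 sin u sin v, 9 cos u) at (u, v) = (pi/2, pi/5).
H = -1/9

With E = 81, F = 0, G = 81*sin(u)^2, L = -9*sin(u)/Abs(sin(u)), M = 0, N = -9*sin(u)^3/Abs(sin(u)), assemble
  H = (EN − 2FM + GL) / (2(EG − F²)) = -sin(u)/(9*Abs(sin(u))).
At (u, v) = (pi/2, pi/5): H = -1/9.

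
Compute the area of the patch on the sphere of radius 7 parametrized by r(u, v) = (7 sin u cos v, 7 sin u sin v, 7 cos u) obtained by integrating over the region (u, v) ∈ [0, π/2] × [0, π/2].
Area = 49*pi/2

Area = ∫∫ √(EG − F²) du dv with √(EG − F²) = 49*Abs(sin(u)). Integrating over [0, π/2] × [0, π/2] gives 49*pi/2.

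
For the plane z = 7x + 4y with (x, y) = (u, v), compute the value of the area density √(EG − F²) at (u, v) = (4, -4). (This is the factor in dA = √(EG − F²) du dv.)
√(EG − F²)|_{(4, -4)} = sqrt(66)

E = 50, F = 28, G = 17, so EG − F² = 66. Taking the positive square root: √(EG − F²) = sqrt(66). At (u, v) = (4, -4): sqrt(66).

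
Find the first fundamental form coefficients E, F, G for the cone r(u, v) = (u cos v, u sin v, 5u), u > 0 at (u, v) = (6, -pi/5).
E = 26;  F = 0;  G = 36

Partials: r_u = (cos(v), sin(v), 5), r_v = (-u*sin(v), u*cos(v), 0). As functions of (u, v):
  E = r_u · r_u = 26,
  F = r_u · r_v = 0,
  G = r_v · r_v = u^2.
Evaluating at (u, v) = (6, -pi/5): E = 26, F = 0, G = 36.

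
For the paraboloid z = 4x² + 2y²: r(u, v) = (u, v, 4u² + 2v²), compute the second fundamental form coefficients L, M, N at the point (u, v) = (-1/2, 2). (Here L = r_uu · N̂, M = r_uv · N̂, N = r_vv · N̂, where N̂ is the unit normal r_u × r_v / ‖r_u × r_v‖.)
L = 8/9;  M = 0;  N = 4/9

Compute the unit normal N̂(u, v) = (-8*u/sqrt(64*u^2 + 16*v^2 + 1), -4*v/sqrt(64*u^2 + 16*v^2 + 1), 1/sqrt(64*u^2 + 16*v^2 + 1)), and the second partials r_uu, r_uv, r_vv. Take dot products:
  L(u, v) = r_uu · N̂ = 8/sqrt(64*u^2 + 16*v^2 + 1),
  M(u, v) = r_uv · N̂ = 0,
  N(u, v) = r_vv · N̂ = 4/sqrt(64*u^2 + 16*v^2 + 1).
Evaluating at (u, v) = (-1/2, 2):
  L = 8/9, M = 0, N = 4/9.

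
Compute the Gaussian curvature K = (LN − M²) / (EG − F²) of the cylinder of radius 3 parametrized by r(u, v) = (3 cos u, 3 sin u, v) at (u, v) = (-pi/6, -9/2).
K = 0

Coefficients of the first fundamental form: E = 9, F = 0, G = 1.
Coefficients of the second fundamental form: L = -3, M = 0, N = 0.
Assemble K = (LN − M²)/(EG − F²) = 0. At (u, v) = (-pi/6, -9/2): K = 0.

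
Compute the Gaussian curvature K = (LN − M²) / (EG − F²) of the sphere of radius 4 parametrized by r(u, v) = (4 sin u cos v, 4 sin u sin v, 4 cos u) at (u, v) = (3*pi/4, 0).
K = 1/16

Coefficients of the first fundamental form: E = 16, F = 0, G = 16*sin(u)^2.
Coefficients of the second fundamental form: L = -4*sin(u)/Abs(sin(u)), M = 0, N = -4*sin(u)^3/Abs(sin(u)).
Assemble K = (LN − M²)/(EG − F²) = 1/16. At (u, v) = (3*pi/4, 0): K = 1/16.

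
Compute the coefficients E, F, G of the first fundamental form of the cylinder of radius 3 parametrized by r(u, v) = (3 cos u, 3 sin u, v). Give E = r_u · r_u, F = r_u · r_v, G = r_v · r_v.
E = 9;  F = 0;  G = 1

Compute partials: r_u = (-3*sin(u), 3*cos(u), 0), r_v = (0, 0, 1). Then
  E = r_u · r_u = 9,
  F = r_u · r_v = 0,
  G = r_v · r_v = 1.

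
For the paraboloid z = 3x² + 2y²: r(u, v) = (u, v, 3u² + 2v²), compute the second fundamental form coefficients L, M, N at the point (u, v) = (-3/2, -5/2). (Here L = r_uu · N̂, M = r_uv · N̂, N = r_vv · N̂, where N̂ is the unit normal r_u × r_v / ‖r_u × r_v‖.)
L = 3*sqrt(182)/91;  M = 0;  N = 2*sqrt(182)/91

Compute the unit normal N̂(u, v) = (-6*u/sqrt(36*u^2 + 16*v^2 + 1), -4*v/sqrt(36*u^2 + 16*v^2 + 1), 1/sqrt(36*u^2 + 16*v^2 + 1)), and the second partials r_uu, r_uv, r_vv. Take dot products:
  L(u, v) = r_uu · N̂ = 6/sqrt(36*u^2 + 16*v^2 + 1),
  M(u, v) = r_uv · N̂ = 0,
  N(u, v) = r_vv · N̂ = 4/sqrt(36*u^2 + 16*v^2 + 1).
Evaluating at (u, v) = (-3/2, -5/2):
  L = 3*sqrt(182)/91, M = 0, N = 2*sqrt(182)/91.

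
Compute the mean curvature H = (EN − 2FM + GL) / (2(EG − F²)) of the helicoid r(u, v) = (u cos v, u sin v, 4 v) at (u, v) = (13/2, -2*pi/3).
H = 0

With E = 1, F = 0, G = u^2 + 16, L = 0, M = -4/sqrt(u^2 + 16), N = 0, assemble
  H = (EN − 2FM + GL) / (2(EG − F²)) = 0.
At (u, v) = (13/2, -2*pi/3): H = 0.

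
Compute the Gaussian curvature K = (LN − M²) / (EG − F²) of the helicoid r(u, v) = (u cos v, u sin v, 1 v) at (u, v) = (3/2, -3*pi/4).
K = -16/169

Coefficients of the first fundamental form: E = 1, F = 0, G = u^2 + 1.
Coefficients of the second fundamental form: L = 0, M = -1/sqrt(u^2 + 1), N = 0.
Assemble K = (LN − M²)/(EG − F²) = -1/(u^2 + 1)^2. At (u, v) = (3/2, -3*pi/4): K = -16/169.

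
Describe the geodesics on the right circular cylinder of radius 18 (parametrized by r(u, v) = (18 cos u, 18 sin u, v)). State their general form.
The cylinder is flat (K = 0) and locally isometric to the plane via the development (u, v) ↦ (18 u, v). Geodesics are the pre-images of straight lines: circles (v constant), vertical lines (u constant), and helices (v = c · u + d) for constants c, d.

A right cylinder has E = 18², F = 0, G = 1, so EG − F² = 18², and L = −18, M = N = 0, giving K = (LN − M²)/(EG − F²) = 0 everywhere. A flat surface is locally isometric to the Euclidean plane via the map (u, v) ↦ (18 u, v). Straight lines in the (x̃, ỹ) plane pull back to: (a) horizontal circles (v = const), (b) vertical generators (u = const), and (c) helices (18 u tan θ = v, i.e. v = c · u + d).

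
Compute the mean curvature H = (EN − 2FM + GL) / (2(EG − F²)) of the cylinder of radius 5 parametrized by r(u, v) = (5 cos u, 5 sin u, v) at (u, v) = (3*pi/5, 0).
H = -1/10

With E = 25, F = 0, G = 1, L = -5, M = 0, N = 0, assemble
  H = (EN − 2FM + GL) / (2(EG − F²)) = -1/10.
At (u, v) = (3*pi/5, 0): H = -1/10.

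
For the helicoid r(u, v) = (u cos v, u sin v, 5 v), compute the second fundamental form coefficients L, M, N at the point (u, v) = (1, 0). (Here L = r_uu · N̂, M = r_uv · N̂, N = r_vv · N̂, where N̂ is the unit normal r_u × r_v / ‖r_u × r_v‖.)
L = 0;  M = -5*sqrt(26)/26;  N = 0

Compute the unit normal N̂(u, v) = (5*sin(v)/sqrt(u^2 + 25), -5*cos(v)/sqrt(u^2 + 25), u/sqrt(u^2 + 25)), and the second partials r_uu, r_uv, r_vv. Take dot products:
  L(u, v) = r_uu · N̂ = 0,
  M(u, v) = r_uv · N̂ = -5/sqrt(u^2 + 25),
  N(u, v) = r_vv · N̂ = 0.
Evaluating at (u, v) = (1, 0):
  L = 0, M = -5*sqrt(26)/26, N = 0.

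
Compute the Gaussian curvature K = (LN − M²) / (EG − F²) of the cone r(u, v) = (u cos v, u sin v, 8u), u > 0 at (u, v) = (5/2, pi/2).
K = 0

Coefficients of the first fundamental form: E = 65, F = 0, G = u^2.
Coefficients of the second fundamental form: L = 0, M = 0, N = 8*sqrt(65)*u^2/(65*Abs(u)).
Assemble K = (LN − M²)/(EG − F²) = 0. At (u, v) = (5/2, pi/2): K = 0.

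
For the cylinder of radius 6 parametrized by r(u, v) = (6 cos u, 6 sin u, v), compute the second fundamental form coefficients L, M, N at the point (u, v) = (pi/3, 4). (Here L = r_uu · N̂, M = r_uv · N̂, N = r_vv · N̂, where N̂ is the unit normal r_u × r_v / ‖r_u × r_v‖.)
L = -6;  M = 0;  N = 0

Compute the unit normal N̂(u, v) = (cos(u), sin(u), 0), and the second partials r_uu, r_uv, r_vv. Take dot products:
  L(u, v) = r_uu · N̂ = -6,
  M(u, v) = r_uv · N̂ = 0,
  N(u, v) = r_vv · N̂ = 0.
Evaluating at (u, v) = (pi/3, 4):
  L = -6, M = 0, N = 0.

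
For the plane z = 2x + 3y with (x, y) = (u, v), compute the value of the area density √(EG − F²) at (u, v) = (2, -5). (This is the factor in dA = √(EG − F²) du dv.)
√(EG − F²)|_{(2, -5)} = sqrt(14)

E = 5, F = 6, G = 10, so EG − F² = 14. Taking the positive square root: √(EG − F²) = sqrt(14). At (u, v) = (2, -5): sqrt(14).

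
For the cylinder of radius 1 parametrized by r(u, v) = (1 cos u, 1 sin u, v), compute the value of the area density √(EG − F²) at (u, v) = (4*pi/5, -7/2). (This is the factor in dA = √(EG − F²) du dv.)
√(EG − F²)|_{(4*pi/5, -7/2)} = 1

E = 1, F = 0, G = 1, so EG − F² = 1. Taking the positive square root: √(EG − F²) = 1. At (u, v) = (4*pi/5, -7/2): 1.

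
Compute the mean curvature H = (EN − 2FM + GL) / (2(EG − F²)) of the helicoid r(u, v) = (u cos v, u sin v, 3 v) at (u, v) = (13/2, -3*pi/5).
H = 0

With E = 1, F = 0, G = u^2 + 9, L = 0, M = -3/sqrt(u^2 + 9), N = 0, assemble
  H = (EN − 2FM + GL) / (2(EG − F²)) = 0.
At (u, v) = (13/2, -3*pi/5): H = 0.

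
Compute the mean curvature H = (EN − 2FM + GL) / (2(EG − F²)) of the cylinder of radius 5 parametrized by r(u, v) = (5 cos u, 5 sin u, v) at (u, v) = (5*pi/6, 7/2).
H = -1/10

With E = 25, F = 0, G = 1, L = -5, M = 0, N = 0, assemble
  H = (EN − 2FM + GL) / (2(EG − F²)) = -1/10.
At (u, v) = (5*pi/6, 7/2): H = -1/10.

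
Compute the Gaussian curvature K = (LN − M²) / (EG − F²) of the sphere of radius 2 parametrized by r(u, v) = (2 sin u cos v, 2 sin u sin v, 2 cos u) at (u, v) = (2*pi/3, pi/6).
K = 1/4

Coefficients of the first fundamental form: E = 4, F = 0, G = 4*sin(u)^2.
Coefficients of the second fundamental form: L = -2*sin(u)/Abs(sin(u)), M = 0, N = -2*sin(u)^3/Abs(sin(u)).
Assemble K = (LN − M²)/(EG − F²) = 1/4. At (u, v) = (2*pi/3, pi/6): K = 1/4.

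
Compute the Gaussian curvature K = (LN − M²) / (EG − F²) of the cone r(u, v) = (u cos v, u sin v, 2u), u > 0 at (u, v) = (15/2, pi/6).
K = 0

Coefficients of the first fundamental form: E = 5, F = 0, G = u^2.
Coefficients of the second fundamental form: L = 0, M = 0, N = 2*sqrt(5)*u^2/(5*Abs(u)).
Assemble K = (LN − M²)/(EG − F²) = 0. At (u, v) = (15/2, pi/6): K = 0.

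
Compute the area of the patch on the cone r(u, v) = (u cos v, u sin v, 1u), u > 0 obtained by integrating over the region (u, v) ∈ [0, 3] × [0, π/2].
Area = 9*sqrt(2)*pi/4

Area = ∫∫ √(EG − F²) du dv with √(EG − F²) = sqrt(2)*Abs(u). Integrating over [0, 3] × [0, π/2] gives 9*sqrt(2)*pi/4.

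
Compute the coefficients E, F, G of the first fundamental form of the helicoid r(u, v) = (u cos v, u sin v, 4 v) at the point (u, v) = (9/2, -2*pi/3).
E = 1;  F = 0;  G = 145/4

Partials: r_u = (cos(v), sin(v), 0), r_v = (-u*sin(v), u*cos(v), 4). As functions of (u, v):
  E = r_u · r_u = 1,
  F = r_u · r_v = 0,
  G = r_v · r_v = u^2 + 16.
Evaluating at (u, v) = (9/2, -2*pi/3): E = 1, F = 0, G = 145/4.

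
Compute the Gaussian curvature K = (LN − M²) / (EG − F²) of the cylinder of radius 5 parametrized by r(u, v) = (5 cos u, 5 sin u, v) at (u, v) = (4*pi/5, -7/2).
K = 0

Coefficients of the first fundamental form: E = 25, F = 0, G = 1.
Coefficients of the second fundamental form: L = -5, M = 0, N = 0.
Assemble K = (LN − M²)/(EG − F²) = 0. At (u, v) = (4*pi/5, -7/2): K = 0.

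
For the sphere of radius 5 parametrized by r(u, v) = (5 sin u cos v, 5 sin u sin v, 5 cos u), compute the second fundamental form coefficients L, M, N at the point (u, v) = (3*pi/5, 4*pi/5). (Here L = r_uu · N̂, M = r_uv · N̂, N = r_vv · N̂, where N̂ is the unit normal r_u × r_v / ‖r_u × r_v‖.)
L = -5;  M = 0;  N = -25/8 - 5*sqrt(5)/8

Compute the unit normal N̂(u, v) = (sin(u)^2*cos(v)/Abs(sin(u)), sin(u)^2*sin(v)/Abs(sin(u)), sin(2*u)/(2*Abs(sin(u)))), and the second partials r_uu, r_uv, r_vv. Take dot products:
  L(u, v) = r_uu · N̂ = -5*sin(u)/Abs(sin(u)),
  M(u, v) = r_uv · N̂ = 0,
  N(u, v) = r_vv · N̂ = -5*sin(u)^3/Abs(sin(u)).
Evaluating at (u, v) = (3*pi/5, 4*pi/5):
  L = -5, M = 0, N = -25/8 - 5*sqrt(5)/8.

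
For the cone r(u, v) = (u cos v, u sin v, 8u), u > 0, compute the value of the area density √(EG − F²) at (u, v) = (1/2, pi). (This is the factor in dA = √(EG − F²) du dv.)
√(EG − F²)|_{(1/2, pi)} = sqrt(65)/2

E = 65, F = 0, G = u^2, so EG − F² = 65*u^2. Taking the positive square root: √(EG − F²) = sqrt(65)*Abs(u). At (u, v) = (1/2, pi): sqrt(65)/2.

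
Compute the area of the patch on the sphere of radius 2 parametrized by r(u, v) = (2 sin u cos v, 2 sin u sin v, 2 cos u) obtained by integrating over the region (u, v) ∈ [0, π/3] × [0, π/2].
Area = pi

Area = ∫∫ √(EG − F²) du dv with √(EG − F²) = 4*Abs(sin(u)). Integrating over [0, π/3] × [0, π/2] gives pi.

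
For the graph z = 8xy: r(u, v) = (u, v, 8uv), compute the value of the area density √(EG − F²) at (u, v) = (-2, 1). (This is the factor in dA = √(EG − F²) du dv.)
√(EG − F²)|_{(-2, 1)} = sqrt(321)

E = 64*v^2 + 1, F = 64*u*v, G = 64*u^2 + 1, so EG − F² = 64*u^2 + 64*v^2 + 1. Taking the positive square root: √(EG − F²) = sqrt(64*u^2 + 64*v^2 + 1). At (u, v) = (-2, 1): sqrt(321).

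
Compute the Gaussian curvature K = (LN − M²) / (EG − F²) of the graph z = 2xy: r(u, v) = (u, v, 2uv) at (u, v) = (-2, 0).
K = -4/289

Coefficients of the first fundamental form: E = 4*v^2 + 1, F = 4*u*v, G = 4*u^2 + 1.
Coefficients of the second fundamental form: L = 0, M = 2/sqrt(4*u^2 + 4*v^2 + 1), N = 0.
Assemble K = (LN − M²)/(EG − F²) = -4/(16*u^4 + 32*u^2*v^2 + 8*u^2 + 16*v^4 + 8*v^2 + 1). At (u, v) = (-2, 0): K = -4/289.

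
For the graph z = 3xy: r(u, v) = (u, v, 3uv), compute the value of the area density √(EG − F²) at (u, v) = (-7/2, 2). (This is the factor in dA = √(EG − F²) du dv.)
√(EG − F²)|_{(-7/2, 2)} = sqrt(589)/2

E = 9*v^2 + 1, F = 9*u*v, G = 9*u^2 + 1, so EG − F² = 9*u^2 + 9*v^2 + 1. Taking the positive square root: √(EG − F²) = sqrt(9*u^2 + 9*v^2 + 1). At (u, v) = (-7/2, 2): sqrt(589)/2.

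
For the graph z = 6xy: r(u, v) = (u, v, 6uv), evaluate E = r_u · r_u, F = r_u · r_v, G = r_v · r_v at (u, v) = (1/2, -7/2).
E = 442;  F = -63;  G = 10

Partials: r_u = (1, 0, 6*v), r_v = (0, 1, 6*u). As functions of (u, v):
  E = r_u · r_u = 36*v^2 + 1,
  F = r_u · r_v = 36*u*v,
  G = r_v · r_v = 36*u^2 + 1.
Evaluating at (u, v) = (1/2, -7/2): E = 442, F = -63, G = 10.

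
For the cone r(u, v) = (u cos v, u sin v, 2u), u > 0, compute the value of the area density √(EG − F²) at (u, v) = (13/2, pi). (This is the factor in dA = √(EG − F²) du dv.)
√(EG − F²)|_{(13/2, pi)} = 13*sqrt(5)/2

E = 5, F = 0, G = u^2, so EG − F² = 5*u^2. Taking the positive square root: √(EG − F²) = sqrt(5)*Abs(u). At (u, v) = (13/2, pi): 13*sqrt(5)/2.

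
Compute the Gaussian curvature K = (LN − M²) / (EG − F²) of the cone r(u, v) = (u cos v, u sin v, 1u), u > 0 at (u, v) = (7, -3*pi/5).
K = 0

Coefficients of the first fundamental form: E = 2, F = 0, G = u^2.
Coefficients of the second fundamental form: L = 0, M = 0, N = sqrt(2)*u^2/(2*Abs(u)).
Assemble K = (LN − M²)/(EG − F²) = 0. At (u, v) = (7, -3*pi/5): K = 0.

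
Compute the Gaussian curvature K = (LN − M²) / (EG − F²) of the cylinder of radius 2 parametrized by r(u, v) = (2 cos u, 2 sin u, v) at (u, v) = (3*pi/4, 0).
K = 0

Coefficients of the first fundamental form: E = 4, F = 0, G = 1.
Coefficients of the second fundamental form: L = -2, M = 0, N = 0.
Assemble K = (LN − M²)/(EG − F²) = 0. At (u, v) = (3*pi/4, 0): K = 0.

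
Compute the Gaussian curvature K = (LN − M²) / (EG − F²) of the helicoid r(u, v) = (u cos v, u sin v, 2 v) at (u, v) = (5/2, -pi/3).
K = -64/1681

Coefficients of the first fundamental form: E = 1, F = 0, G = u^2 + 4.
Coefficients of the second fundamental form: L = 0, M = -2/sqrt(u^2 + 4), N = 0.
Assemble K = (LN − M²)/(EG − F²) = -4/(u^2 + 4)^2. At (u, v) = (5/2, -pi/3): K = -64/1681.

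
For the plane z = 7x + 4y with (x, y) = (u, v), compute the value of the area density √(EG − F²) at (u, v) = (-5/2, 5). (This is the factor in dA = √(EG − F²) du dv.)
√(EG − F²)|_{(-5/2, 5)} = sqrt(66)

E = 50, F = 28, G = 17, so EG − F² = 66. Taking the positive square root: √(EG − F²) = sqrt(66). At (u, v) = (-5/2, 5): sqrt(66).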